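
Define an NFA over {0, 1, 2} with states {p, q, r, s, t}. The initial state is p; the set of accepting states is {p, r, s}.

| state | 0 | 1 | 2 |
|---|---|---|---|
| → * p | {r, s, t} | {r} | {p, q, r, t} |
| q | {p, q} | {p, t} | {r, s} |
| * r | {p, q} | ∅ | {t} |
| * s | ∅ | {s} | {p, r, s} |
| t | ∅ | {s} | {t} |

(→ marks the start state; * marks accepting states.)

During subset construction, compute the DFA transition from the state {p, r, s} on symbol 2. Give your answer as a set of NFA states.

{p, q, r, s, t}

δ(p,2) = {p, q, r, t}; δ(r,2) = {t}; δ(s,2) = {p, r, s}.
Union: {p, q, r, s, t}.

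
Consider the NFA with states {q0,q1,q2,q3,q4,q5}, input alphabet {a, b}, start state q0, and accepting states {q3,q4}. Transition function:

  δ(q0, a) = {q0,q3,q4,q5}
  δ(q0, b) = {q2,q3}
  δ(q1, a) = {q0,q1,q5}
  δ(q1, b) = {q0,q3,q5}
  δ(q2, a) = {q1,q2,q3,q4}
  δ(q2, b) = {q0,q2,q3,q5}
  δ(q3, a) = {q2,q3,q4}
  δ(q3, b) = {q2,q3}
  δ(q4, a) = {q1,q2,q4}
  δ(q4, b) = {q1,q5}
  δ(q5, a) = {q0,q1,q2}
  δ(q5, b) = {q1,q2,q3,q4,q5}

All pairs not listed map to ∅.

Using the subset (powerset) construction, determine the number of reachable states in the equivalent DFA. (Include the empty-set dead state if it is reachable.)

8

Start state of the DFA: {q0}.
{q0} --a--> {q0,q3,q4,q5}  [new]
{q0} --b--> {q2,q3}  [new]
{q0,q3,q4,q5} --a--> {q0,q1,q2,q3,q4,q5}  [new]
{q0,q3,q4,q5} --b--> {q1,q2,q3,q4,q5}  [new]
{q2,q3} --a--> {q1,q2,q3,q4}  [new]
{q2,q3} --b--> {q0,q2,q3,q5}  [new]
{q0,q1,q2,q3,q4,q5} --a--> {q0,q1,q2,q3,q4,q5}  [seen]
{q0,q1,q2,q3,q4,q5} --b--> {q0,q1,q2,q3,q4,q5}  [seen]
{q1,q2,q3,q4,q5} --a--> {q0,q1,q2,q3,q4,q5}  [seen]
{q1,q2,q3,q4,q5} --b--> {q0,q1,q2,q3,q4,q5}  [seen]
{q1,q2,q3,q4} --a--> {q0,q1,q2,q3,q4,q5}  [seen]
{q1,q2,q3,q4} --b--> {q0,q1,q2,q3,q5}  [new]
{q0,q2,q3,q5} --a--> {q0,q1,q2,q3,q4,q5}  [seen]
{q0,q2,q3,q5} --b--> {q0,q1,q2,q3,q4,q5}  [seen]
{q0,q1,q2,q3,q5} --a--> {q0,q1,q2,q3,q4,q5}  [seen]
{q0,q1,q2,q3,q5} --b--> {q0,q1,q2,q3,q4,q5}  [seen]
Reachable DFA states: {q0}, {q0,q3,q4,q5}, {q2,q3}, {q0,q1,q2,q3,q4,q5}, {q1,q2,q3,q4,q5}, {q1,q2,q3,q4}, {q0,q2,q3,q5}, {q0,q1,q2,q3,q5}.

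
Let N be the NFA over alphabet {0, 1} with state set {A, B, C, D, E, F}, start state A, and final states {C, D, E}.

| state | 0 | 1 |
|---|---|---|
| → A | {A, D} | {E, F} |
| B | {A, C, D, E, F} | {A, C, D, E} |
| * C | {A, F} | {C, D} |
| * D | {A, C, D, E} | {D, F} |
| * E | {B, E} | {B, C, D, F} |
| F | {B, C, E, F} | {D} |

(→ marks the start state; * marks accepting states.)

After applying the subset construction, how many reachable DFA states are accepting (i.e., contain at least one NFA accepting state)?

9

Start state of the DFA: {A}.
{A} --0--> {A, D}  [new]
{A} --1--> {E, F}  [new]
{A, D} --0--> {A, C, D, E}  [new]
{A, D} --1--> {D, E, F}  [new]
{E, F} --0--> {B, C, E, F}  [new]
{E, F} --1--> {B, C, D, F}  [new]
{A, C, D, E} --0--> {A, B, C, D, E, F}  [new]
{A, C, D, E} --1--> {B, C, D, E, F}  [new]
{D, E, F} --0--> {A, B, C, D, E, F}  [seen]
{D, E, F} --1--> {B, C, D, F}  [seen]
{B, C, E, F} --0--> {A, B, C, D, E, F}  [seen]
{B, C, E, F} --1--> {A, B, C, D, E, F}  [seen]
{B, C, D, F} --0--> {A, B, C, D, E, F}  [seen]
{B, C, D, F} --1--> {A, C, D, E, F}  [new]
{A, B, C, D, E, F} --0--> {A, B, C, D, E, F}  [seen]
{A, B, C, D, E, F} --1--> {A, B, C, D, E, F}  [seen]
{B, C, D, E, F} --0--> {A, B, C, D, E, F}  [seen]
{B, C, D, E, F} --1--> {A, B, C, D, E, F}  [seen]
{A, C, D, E, F} --0--> {A, B, C, D, E, F}  [seen]
{A, C, D, E, F} --1--> {B, C, D, E, F}  [seen]
Reachable DFA states: {A}, {A, D}, {E, F}, {A, C, D, E}, {D, E, F}, {B, C, E, F}, {B, C, D, F}, {A, B, C, D, E, F}, {B, C, D, E, F}, {A, C, D, E, F}.
Accepting DFA states (contain an NFA accepting state): {A, D}, {E, F}, {A, C, D, E}, {D, E, F}, {B, C, E, F}, {B, C, D, F}, {A, B, C, D, E, F}, {B, C, D, E, F}, {A, C, D, E, F}.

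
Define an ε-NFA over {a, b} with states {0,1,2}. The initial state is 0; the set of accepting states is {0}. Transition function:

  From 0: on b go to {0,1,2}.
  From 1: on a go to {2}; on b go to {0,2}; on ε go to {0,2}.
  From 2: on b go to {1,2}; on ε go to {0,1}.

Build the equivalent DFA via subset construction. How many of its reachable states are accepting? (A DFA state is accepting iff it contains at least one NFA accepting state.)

Start state of the DFA: {0} (ε-closure of the NFA start).
{0} --a--> ∅  [new]
{0} --b--> {0,1,2}  [new]
∅ --a--> ∅  [seen]
∅ --b--> ∅  [seen]
{0,1,2} --a--> {0,1,2}  [seen]
{0,1,2} --b--> {0,1,2}  [seen]
Reachable DFA states: {0}, ∅, {0,1,2}.
Accepting DFA states (contain an NFA accepting state): {0}, {0,1,2}.

2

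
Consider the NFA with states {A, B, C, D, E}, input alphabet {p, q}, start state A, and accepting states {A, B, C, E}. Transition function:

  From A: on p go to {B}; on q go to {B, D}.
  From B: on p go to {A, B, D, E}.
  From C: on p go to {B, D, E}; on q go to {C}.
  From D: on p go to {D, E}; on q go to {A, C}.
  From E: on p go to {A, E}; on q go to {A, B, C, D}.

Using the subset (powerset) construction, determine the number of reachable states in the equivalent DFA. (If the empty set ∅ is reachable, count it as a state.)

9

Start state of the DFA: {A}.
{A} --p--> {B}  [new]
{A} --q--> {B, D}  [new]
{B} --p--> {A, B, D, E}  [new]
{B} --q--> ∅  [new]
{B, D} --p--> {A, B, D, E}  [seen]
{B, D} --q--> {A, C}  [new]
{A, B, D, E} --p--> {A, B, D, E}  [seen]
{A, B, D, E} --q--> {A, B, C, D}  [new]
∅ --p--> ∅  [seen]
∅ --q--> ∅  [seen]
{A, C} --p--> {B, D, E}  [new]
{A, C} --q--> {B, C, D}  [new]
{A, B, C, D} --p--> {A, B, D, E}  [seen]
{A, B, C, D} --q--> {A, B, C, D}  [seen]
{B, D, E} --p--> {A, B, D, E}  [seen]
{B, D, E} --q--> {A, B, C, D}  [seen]
{B, C, D} --p--> {A, B, D, E}  [seen]
{B, C, D} --q--> {A, C}  [seen]
Reachable DFA states: {A}, {B}, {B, D}, {A, B, D, E}, ∅, {A, C}, {A, B, C, D}, {B, D, E}, {B, C, D}.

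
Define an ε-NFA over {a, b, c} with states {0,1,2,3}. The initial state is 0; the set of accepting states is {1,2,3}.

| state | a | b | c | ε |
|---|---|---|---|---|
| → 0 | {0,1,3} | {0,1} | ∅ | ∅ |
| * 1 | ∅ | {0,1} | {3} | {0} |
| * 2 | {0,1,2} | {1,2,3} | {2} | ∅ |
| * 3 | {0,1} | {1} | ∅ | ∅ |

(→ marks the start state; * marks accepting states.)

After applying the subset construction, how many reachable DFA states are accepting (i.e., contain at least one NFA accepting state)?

Start state of the DFA: {0} (ε-closure of the NFA start).
{0} --a--> {0,1,3}  [new]
{0} --b--> {0,1}  [new]
{0} --c--> ∅  [new]
{0,1,3} --a--> {0,1,3}  [seen]
{0,1,3} --b--> {0,1}  [seen]
{0,1,3} --c--> {3}  [new]
{0,1} --a--> {0,1,3}  [seen]
{0,1} --b--> {0,1}  [seen]
{0,1} --c--> {3}  [seen]
∅ --a--> ∅  [seen]
∅ --b--> ∅  [seen]
∅ --c--> ∅  [seen]
{3} --a--> {0,1}  [seen]
{3} --b--> {0,1}  [seen]
{3} --c--> ∅  [seen]
Reachable DFA states: {0}, {0,1,3}, {0,1}, ∅, {3}.
Accepting DFA states (contain an NFA accepting state): {0,1,3}, {0,1}, {3}.

3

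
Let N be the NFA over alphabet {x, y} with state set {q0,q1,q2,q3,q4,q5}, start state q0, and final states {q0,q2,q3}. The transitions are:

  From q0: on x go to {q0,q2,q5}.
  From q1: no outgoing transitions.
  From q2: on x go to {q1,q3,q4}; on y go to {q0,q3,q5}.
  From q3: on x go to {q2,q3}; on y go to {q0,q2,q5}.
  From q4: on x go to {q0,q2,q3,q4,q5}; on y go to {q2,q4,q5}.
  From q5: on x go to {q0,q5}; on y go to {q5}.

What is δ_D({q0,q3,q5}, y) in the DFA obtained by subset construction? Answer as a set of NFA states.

{q0,q2,q5}

δ(q0,y) = ∅; δ(q3,y) = {q0,q2,q5}; δ(q5,y) = {q5}.
Union: {q0,q2,q5}.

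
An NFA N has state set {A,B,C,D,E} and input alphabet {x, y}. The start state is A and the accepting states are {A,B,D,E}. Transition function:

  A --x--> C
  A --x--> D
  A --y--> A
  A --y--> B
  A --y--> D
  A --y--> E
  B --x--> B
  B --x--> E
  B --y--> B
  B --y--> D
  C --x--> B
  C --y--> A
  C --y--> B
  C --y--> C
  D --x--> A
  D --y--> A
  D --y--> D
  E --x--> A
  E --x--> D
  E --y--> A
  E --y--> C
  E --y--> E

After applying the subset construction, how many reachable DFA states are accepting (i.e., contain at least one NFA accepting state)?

7

Start state of the DFA: {A}.
{A} --x--> {C,D}  [new]
{A} --y--> {A,B,D,E}  [new]
{C,D} --x--> {A,B}  [new]
{C,D} --y--> {A,B,C,D}  [new]
{A,B,D,E} --x--> {A,B,C,D,E}  [new]
{A,B,D,E} --y--> {A,B,C,D,E}  [seen]
{A,B} --x--> {B,C,D,E}  [new]
{A,B} --y--> {A,B,D,E}  [seen]
{A,B,C,D} --x--> {A,B,C,D,E}  [seen]
{A,B,C,D} --y--> {A,B,C,D,E}  [seen]
{A,B,C,D,E} --x--> {A,B,C,D,E}  [seen]
{A,B,C,D,E} --y--> {A,B,C,D,E}  [seen]
{B,C,D,E} --x--> {A,B,D,E}  [seen]
{B,C,D,E} --y--> {A,B,C,D,E}  [seen]
Reachable DFA states: {A}, {C,D}, {A,B,D,E}, {A,B}, {A,B,C,D}, {A,B,C,D,E}, {B,C,D,E}.
Accepting DFA states (contain an NFA accepting state): {A}, {C,D}, {A,B,D,E}, {A,B}, {A,B,C,D}, {A,B,C,D,E}, {B,C,D,E}.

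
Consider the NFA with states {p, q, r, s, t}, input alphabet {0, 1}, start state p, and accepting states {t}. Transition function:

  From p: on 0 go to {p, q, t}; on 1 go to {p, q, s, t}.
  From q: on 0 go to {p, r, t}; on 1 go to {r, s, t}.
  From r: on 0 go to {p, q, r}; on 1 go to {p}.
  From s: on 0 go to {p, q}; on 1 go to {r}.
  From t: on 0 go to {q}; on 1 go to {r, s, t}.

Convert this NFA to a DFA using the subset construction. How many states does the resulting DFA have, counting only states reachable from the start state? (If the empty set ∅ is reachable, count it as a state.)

5

Start state of the DFA: {p}.
{p} --0--> {p, q, t}  [new]
{p} --1--> {p, q, s, t}  [new]
{p, q, t} --0--> {p, q, r, t}  [new]
{p, q, t} --1--> {p, q, r, s, t}  [new]
{p, q, s, t} --0--> {p, q, r, t}  [seen]
{p, q, s, t} --1--> {p, q, r, s, t}  [seen]
{p, q, r, t} --0--> {p, q, r, t}  [seen]
{p, q, r, t} --1--> {p, q, r, s, t}  [seen]
{p, q, r, s, t} --0--> {p, q, r, t}  [seen]
{p, q, r, s, t} --1--> {p, q, r, s, t}  [seen]
Reachable DFA states: {p}, {p, q, t}, {p, q, s, t}, {p, q, r, t}, {p, q, r, s, t}.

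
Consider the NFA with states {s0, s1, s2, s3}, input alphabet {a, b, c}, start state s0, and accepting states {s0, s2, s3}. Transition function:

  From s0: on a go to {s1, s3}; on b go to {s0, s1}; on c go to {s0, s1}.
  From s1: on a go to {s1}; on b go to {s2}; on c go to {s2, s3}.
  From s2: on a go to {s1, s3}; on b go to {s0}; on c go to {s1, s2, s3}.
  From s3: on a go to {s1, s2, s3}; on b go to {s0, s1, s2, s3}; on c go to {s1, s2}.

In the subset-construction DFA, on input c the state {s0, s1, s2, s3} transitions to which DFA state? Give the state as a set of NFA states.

{s0, s1, s2, s3}

δ(s0,c) = {s0, s1}; δ(s1,c) = {s2, s3}; δ(s2,c) = {s1, s2, s3}; δ(s3,c) = {s1, s2}.
Union: {s0, s1, s2, s3}.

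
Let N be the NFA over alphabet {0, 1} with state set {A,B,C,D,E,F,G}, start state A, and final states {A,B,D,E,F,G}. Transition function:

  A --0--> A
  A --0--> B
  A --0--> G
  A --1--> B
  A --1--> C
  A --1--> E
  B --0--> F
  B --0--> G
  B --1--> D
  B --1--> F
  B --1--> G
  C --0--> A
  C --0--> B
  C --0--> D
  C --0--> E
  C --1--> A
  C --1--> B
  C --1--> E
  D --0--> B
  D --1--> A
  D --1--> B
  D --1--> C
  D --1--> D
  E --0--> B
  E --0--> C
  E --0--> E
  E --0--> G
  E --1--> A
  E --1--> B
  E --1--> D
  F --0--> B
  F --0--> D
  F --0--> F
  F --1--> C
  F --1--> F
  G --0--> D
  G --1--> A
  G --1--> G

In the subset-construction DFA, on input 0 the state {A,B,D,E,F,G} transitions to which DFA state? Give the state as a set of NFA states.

{A,B,C,D,E,F,G}

δ(A,0) = {A,B,G}; δ(B,0) = {F,G}; δ(D,0) = {B}; δ(E,0) = {B,C,E,G}; δ(F,0) = {B,D,F}; δ(G,0) = {D}.
Union: {A,B,C,D,E,F,G}.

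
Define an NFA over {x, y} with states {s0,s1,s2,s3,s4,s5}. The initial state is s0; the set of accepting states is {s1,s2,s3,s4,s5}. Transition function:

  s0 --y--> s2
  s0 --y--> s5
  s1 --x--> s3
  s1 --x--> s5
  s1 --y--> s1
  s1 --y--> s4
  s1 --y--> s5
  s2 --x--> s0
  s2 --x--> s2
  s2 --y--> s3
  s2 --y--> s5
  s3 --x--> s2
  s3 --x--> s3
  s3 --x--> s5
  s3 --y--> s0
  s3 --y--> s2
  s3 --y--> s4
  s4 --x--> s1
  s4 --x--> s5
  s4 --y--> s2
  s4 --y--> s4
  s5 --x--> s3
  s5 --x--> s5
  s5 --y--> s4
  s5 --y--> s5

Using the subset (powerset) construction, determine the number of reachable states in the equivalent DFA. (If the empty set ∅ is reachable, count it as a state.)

11

Start state of the DFA: {s0}.
{s0} --x--> ∅  [new]
{s0} --y--> {s2,s5}  [new]
∅ --x--> ∅  [seen]
∅ --y--> ∅  [seen]
{s2,s5} --x--> {s0,s2,s3,s5}  [new]
{s2,s5} --y--> {s3,s4,s5}  [new]
{s0,s2,s3,s5} --x--> {s0,s2,s3,s5}  [seen]
{s0,s2,s3,s5} --y--> {s0,s2,s3,s4,s5}  [new]
{s3,s4,s5} --x--> {s1,s2,s3,s5}  [new]
{s3,s4,s5} --y--> {s0,s2,s4,s5}  [new]
{s0,s2,s3,s4,s5} --x--> {s0,s1,s2,s3,s5}  [new]
{s0,s2,s3,s4,s5} --y--> {s0,s2,s3,s4,s5}  [seen]
{s1,s2,s3,s5} --x--> {s0,s2,s3,s5}  [seen]
{s1,s2,s3,s5} --y--> {s0,s1,s2,s3,s4,s5}  [new]
{s0,s2,s4,s5} --x--> {s0,s1,s2,s3,s5}  [seen]
{s0,s2,s4,s5} --y--> {s2,s3,s4,s5}  [new]
{s0,s1,s2,s3,s5} --x--> {s0,s2,s3,s5}  [seen]
{s0,s1,s2,s3,s5} --y--> {s0,s1,s2,s3,s4,s5}  [seen]
{s0,s1,s2,s3,s4,s5} --x--> {s0,s1,s2,s3,s5}  [seen]
{s0,s1,s2,s3,s4,s5} --y--> {s0,s1,s2,s3,s4,s5}  [seen]
{s2,s3,s4,s5} --x--> {s0,s1,s2,s3,s5}  [seen]
{s2,s3,s4,s5} --y--> {s0,s2,s3,s4,s5}  [seen]
Reachable DFA states: {s0}, ∅, {s2,s5}, {s0,s2,s3,s5}, {s3,s4,s5}, {s0,s2,s3,s4,s5}, {s1,s2,s3,s5}, {s0,s2,s4,s5}, {s0,s1,s2,s3,s5}, {s0,s1,s2,s3,s4,s5}, {s2,s3,s4,s5}.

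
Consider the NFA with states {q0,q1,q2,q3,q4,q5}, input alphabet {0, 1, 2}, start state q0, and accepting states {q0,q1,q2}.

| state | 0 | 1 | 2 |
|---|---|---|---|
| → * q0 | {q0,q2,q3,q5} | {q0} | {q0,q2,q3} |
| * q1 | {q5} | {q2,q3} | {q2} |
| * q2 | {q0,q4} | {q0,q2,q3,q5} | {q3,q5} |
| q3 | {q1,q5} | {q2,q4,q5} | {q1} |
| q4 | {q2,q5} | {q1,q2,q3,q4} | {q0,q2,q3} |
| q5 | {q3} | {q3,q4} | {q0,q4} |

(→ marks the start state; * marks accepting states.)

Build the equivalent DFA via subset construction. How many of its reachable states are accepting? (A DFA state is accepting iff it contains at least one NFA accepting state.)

Start state of the DFA: {q0}.
{q0} --0--> {q0,q2,q3,q5}  [new]
{q0} --1--> {q0}  [seen]
{q0} --2--> {q0,q2,q3}  [new]
{q0,q2,q3,q5} --0--> {q0,q1,q2,q3,q4,q5}  [new]
{q0,q2,q3,q5} --1--> {q0,q2,q3,q4,q5}  [new]
{q0,q2,q3,q5} --2--> {q0,q1,q2,q3,q4,q5}  [seen]
{q0,q2,q3} --0--> {q0,q1,q2,q3,q4,q5}  [seen]
{q0,q2,q3} --1--> {q0,q2,q3,q4,q5}  [seen]
{q0,q2,q3} --2--> {q0,q1,q2,q3,q5}  [new]
{q0,q1,q2,q3,q4,q5} --0--> {q0,q1,q2,q3,q4,q5}  [seen]
{q0,q1,q2,q3,q4,q5} --1--> {q0,q1,q2,q3,q4,q5}  [seen]
{q0,q1,q2,q3,q4,q5} --2--> {q0,q1,q2,q3,q4,q5}  [seen]
{q0,q2,q3,q4,q5} --0--> {q0,q1,q2,q3,q4,q5}  [seen]
{q0,q2,q3,q4,q5} --1--> {q0,q1,q2,q3,q4,q5}  [seen]
{q0,q2,q3,q4,q5} --2--> {q0,q1,q2,q3,q4,q5}  [seen]
{q0,q1,q2,q3,q5} --0--> {q0,q1,q2,q3,q4,q5}  [seen]
{q0,q1,q2,q3,q5} --1--> {q0,q2,q3,q4,q5}  [seen]
{q0,q1,q2,q3,q5} --2--> {q0,q1,q2,q3,q4,q5}  [seen]
Reachable DFA states: {q0}, {q0,q2,q3,q5}, {q0,q2,q3}, {q0,q1,q2,q3,q4,q5}, {q0,q2,q3,q4,q5}, {q0,q1,q2,q3,q5}.
Accepting DFA states (contain an NFA accepting state): {q0}, {q0,q2,q3,q5}, {q0,q2,q3}, {q0,q1,q2,q3,q4,q5}, {q0,q2,q3,q4,q5}, {q0,q1,q2,q3,q5}.

6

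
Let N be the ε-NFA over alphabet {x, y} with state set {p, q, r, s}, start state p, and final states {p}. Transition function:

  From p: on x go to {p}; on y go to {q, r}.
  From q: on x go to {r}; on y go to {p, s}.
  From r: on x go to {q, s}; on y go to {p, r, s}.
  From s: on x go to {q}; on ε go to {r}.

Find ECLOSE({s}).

Begin with {s}.
s →ε {r}; add r.
ε-closure = {r, s}.

{r, s}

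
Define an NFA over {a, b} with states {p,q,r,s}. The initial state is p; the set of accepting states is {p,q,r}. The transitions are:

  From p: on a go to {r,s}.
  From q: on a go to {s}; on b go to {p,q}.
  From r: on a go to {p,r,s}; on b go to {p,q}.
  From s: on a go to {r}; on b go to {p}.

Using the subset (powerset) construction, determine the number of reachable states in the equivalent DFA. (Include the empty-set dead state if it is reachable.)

5

Start state of the DFA: {p}.
{p} --a--> {r,s}  [new]
{p} --b--> ∅  [new]
{r,s} --a--> {p,r,s}  [new]
{r,s} --b--> {p,q}  [new]
∅ --a--> ∅  [seen]
∅ --b--> ∅  [seen]
{p,r,s} --a--> {p,r,s}  [seen]
{p,r,s} --b--> {p,q}  [seen]
{p,q} --a--> {r,s}  [seen]
{p,q} --b--> {p,q}  [seen]
Reachable DFA states: {p}, {r,s}, ∅, {p,r,s}, {p,q}.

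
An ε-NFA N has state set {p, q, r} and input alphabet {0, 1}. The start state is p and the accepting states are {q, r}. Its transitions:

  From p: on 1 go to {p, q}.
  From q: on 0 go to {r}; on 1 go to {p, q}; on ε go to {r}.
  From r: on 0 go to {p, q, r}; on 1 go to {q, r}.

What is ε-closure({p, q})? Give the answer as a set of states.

{p, q, r}

Begin with {p, q}.
q →ε {r}; add r.
ε-closure = {p, q, r}.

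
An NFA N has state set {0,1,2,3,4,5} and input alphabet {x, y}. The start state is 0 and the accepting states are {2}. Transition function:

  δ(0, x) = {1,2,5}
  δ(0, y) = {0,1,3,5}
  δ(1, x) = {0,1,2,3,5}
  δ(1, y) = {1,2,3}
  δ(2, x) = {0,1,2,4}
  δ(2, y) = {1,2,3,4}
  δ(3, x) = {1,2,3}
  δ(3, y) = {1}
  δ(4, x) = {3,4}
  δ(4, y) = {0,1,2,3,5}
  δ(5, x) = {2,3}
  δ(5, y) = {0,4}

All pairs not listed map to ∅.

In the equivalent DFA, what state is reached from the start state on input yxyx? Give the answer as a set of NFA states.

{0,1,2,3,4,5}

Start: {0}.
δ(0,y) = {0,1,3,5}.
Union: {0,1,3,5}.
After y: {0,1,3,5}.
δ(0,x) = {1,2,5}; δ(1,x) = {0,1,2,3,5}; δ(3,x) = {1,2,3}; δ(5,x) = {2,3}.
Union: {0,1,2,3,5}.
After x: {0,1,2,3,5}.
δ(0,y) = {0,1,3,5}; δ(1,y) = {1,2,3}; δ(2,y) = {1,2,3,4}; δ(3,y) = {1}; δ(5,y) = {0,4}.
Union: {0,1,2,3,4,5}.
After y: {0,1,2,3,4,5}.
δ(0,x) = {1,2,5}; δ(1,x) = {0,1,2,3,5}; δ(2,x) = {0,1,2,4}; δ(3,x) = {1,2,3}; δ(4,x) = {3,4}; δ(5,x) = {2,3}.
Union: {0,1,2,3,4,5}.
After x: {0,1,2,3,4,5}.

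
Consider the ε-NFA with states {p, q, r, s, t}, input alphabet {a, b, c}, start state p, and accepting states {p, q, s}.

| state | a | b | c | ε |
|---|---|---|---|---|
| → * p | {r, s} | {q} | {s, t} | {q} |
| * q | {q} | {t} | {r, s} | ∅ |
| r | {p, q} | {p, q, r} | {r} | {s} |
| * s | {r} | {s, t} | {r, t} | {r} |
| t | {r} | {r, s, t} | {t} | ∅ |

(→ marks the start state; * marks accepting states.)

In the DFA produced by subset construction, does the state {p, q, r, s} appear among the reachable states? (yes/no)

Start state of the DFA: {p, q} (ε-closure of the NFA start).
{p, q} --a--> {q, r, s}  [new]
{p, q} --b--> {q, t}  [new]
{p, q} --c--> {r, s, t}  [new]
{q, r, s} --a--> {p, q, r, s}  [new]
{q, r, s} --b--> {p, q, r, s, t}  [new]
{q, r, s} --c--> {r, s, t}  [seen]
{q, t} --a--> {q, r, s}  [seen]
{q, t} --b--> {r, s, t}  [seen]
{q, t} --c--> {r, s, t}  [seen]
{r, s, t} --a--> {p, q, r, s}  [seen]
{r, s, t} --b--> {p, q, r, s, t}  [seen]
{r, s, t} --c--> {r, s, t}  [seen]
{p, q, r, s} --a--> {p, q, r, s}  [seen]
{p, q, r, s} --b--> {p, q, r, s, t}  [seen]
{p, q, r, s} --c--> {r, s, t}  [seen]
{p, q, r, s, t} --a--> {p, q, r, s}  [seen]
{p, q, r, s, t} --b--> {p, q, r, s, t}  [seen]
{p, q, r, s, t} --c--> {r, s, t}  [seen]
Reachable DFA states: {p, q}, {q, r, s}, {q, t}, {r, s, t}, {p, q, r, s}, {p, q, r, s, t}.
{p, q, r, s} is among them.

yes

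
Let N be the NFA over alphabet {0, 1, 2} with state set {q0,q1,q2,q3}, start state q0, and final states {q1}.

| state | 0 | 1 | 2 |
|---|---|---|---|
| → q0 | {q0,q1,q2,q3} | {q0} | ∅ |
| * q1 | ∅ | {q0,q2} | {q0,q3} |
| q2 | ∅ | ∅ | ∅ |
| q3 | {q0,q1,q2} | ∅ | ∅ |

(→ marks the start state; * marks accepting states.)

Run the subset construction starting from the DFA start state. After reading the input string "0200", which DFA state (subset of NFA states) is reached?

Start: {q0}.
δ(q0,0) = {q0,q1,q2,q3}.
Union: {q0,q1,q2,q3}.
After 0: {q0,q1,q2,q3}.
δ(q0,2) = ∅; δ(q1,2) = {q0,q3}; δ(q2,2) = ∅; δ(q3,2) = ∅.
Union: {q0,q3}.
After 2: {q0,q3}.
δ(q0,0) = {q0,q1,q2,q3}; δ(q3,0) = {q0,q1,q2}.
Union: {q0,q1,q2,q3}.
After 0: {q0,q1,q2,q3}.
δ(q0,0) = {q0,q1,q2,q3}; δ(q1,0) = ∅; δ(q2,0) = ∅; δ(q3,0) = {q0,q1,q2}.
Union: {q0,q1,q2,q3}.
After 0: {q0,q1,q2,q3}.

{q0,q1,q2,q3}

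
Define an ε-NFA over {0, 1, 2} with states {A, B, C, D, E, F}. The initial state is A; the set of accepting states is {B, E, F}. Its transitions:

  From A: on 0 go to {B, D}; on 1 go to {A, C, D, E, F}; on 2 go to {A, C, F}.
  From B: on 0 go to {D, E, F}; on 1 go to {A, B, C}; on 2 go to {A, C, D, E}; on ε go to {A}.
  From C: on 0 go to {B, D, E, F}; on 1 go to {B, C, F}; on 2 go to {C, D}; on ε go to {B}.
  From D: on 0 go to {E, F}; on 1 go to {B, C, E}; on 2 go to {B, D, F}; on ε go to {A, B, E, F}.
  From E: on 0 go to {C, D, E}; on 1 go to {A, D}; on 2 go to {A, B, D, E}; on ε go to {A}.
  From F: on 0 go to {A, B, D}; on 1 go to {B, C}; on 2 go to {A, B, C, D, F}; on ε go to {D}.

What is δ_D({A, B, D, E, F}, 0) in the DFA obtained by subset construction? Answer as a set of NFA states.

δ(A,0) = {B, D}; δ(B,0) = {D, E, F}; δ(D,0) = {E, F}; δ(E,0) = {C, D, E}; δ(F,0) = {A, B, D}.
Union: {A, B, C, D, E, F}.

{A, B, C, D, E, F}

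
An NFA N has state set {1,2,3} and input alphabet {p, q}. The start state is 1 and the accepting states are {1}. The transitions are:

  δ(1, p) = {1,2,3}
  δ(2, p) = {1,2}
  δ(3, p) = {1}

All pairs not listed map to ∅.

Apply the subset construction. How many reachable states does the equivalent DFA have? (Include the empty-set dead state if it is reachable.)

3

Start state of the DFA: {1}.
{1} --p--> {1,2,3}  [new]
{1} --q--> ∅  [new]
{1,2,3} --p--> {1,2,3}  [seen]
{1,2,3} --q--> ∅  [seen]
∅ --p--> ∅  [seen]
∅ --q--> ∅  [seen]
Reachable DFA states: {1}, {1,2,3}, ∅.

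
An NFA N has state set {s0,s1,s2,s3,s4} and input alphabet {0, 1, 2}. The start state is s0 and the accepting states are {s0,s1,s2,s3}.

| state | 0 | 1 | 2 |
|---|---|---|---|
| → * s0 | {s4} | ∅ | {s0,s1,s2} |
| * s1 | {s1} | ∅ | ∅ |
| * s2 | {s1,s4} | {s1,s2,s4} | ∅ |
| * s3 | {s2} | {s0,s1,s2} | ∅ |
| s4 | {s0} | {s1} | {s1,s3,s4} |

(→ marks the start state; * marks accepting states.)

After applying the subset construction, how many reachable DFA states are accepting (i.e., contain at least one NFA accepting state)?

10

Start state of the DFA: {s0}.
{s0} --0--> {s4}  [new]
{s0} --1--> ∅  [new]
{s0} --2--> {s0,s1,s2}  [new]
{s4} --0--> {s0}  [seen]
{s4} --1--> {s1}  [new]
{s4} --2--> {s1,s3,s4}  [new]
∅ --0--> ∅  [seen]
∅ --1--> ∅  [seen]
∅ --2--> ∅  [seen]
{s0,s1,s2} --0--> {s1,s4}  [new]
{s0,s1,s2} --1--> {s1,s2,s4}  [new]
{s0,s1,s2} --2--> {s0,s1,s2}  [seen]
{s1} --0--> {s1}  [seen]
{s1} --1--> ∅  [seen]
{s1} --2--> ∅  [seen]
{s1,s3,s4} --0--> {s0,s1,s2}  [seen]
{s1,s3,s4} --1--> {s0,s1,s2}  [seen]
{s1,s3,s4} --2--> {s1,s3,s4}  [seen]
{s1,s4} --0--> {s0,s1}  [new]
{s1,s4} --1--> {s1}  [seen]
{s1,s4} --2--> {s1,s3,s4}  [seen]
{s1,s2,s4} --0--> {s0,s1,s4}  [new]
{s1,s2,s4} --1--> {s1,s2,s4}  [seen]
{s1,s2,s4} --2--> {s1,s3,s4}  [seen]
{s0,s1} --0--> {s1,s4}  [seen]
{s0,s1} --1--> ∅  [seen]
{s0,s1} --2--> {s0,s1,s2}  [seen]
{s0,s1,s4} --0--> {s0,s1,s4}  [seen]
{s0,s1,s4} --1--> {s1}  [seen]
{s0,s1,s4} --2--> {s0,s1,s2,s3,s4}  [new]
{s0,s1,s2,s3,s4} --0--> {s0,s1,s2,s4}  [new]
{s0,s1,s2,s3,s4} --1--> {s0,s1,s2,s4}  [seen]
{s0,s1,s2,s3,s4} --2--> {s0,s1,s2,s3,s4}  [seen]
{s0,s1,s2,s4} --0--> {s0,s1,s4}  [seen]
{s0,s1,s2,s4} --1--> {s1,s2,s4}  [seen]
{s0,s1,s2,s4} --2--> {s0,s1,s2,s3,s4}  [seen]
Reachable DFA states: {s0}, {s4}, ∅, {s0,s1,s2}, {s1}, {s1,s3,s4}, {s1,s4}, {s1,s2,s4}, {s0,s1}, {s0,s1,s4}, {s0,s1,s2,s3,s4}, {s0,s1,s2,s4}.
Accepting DFA states (contain an NFA accepting state): {s0}, {s0,s1,s2}, {s1}, {s1,s3,s4}, {s1,s4}, {s1,s2,s4}, {s0,s1}, {s0,s1,s4}, {s0,s1,s2,s3,s4}, {s0,s1,s2,s4}.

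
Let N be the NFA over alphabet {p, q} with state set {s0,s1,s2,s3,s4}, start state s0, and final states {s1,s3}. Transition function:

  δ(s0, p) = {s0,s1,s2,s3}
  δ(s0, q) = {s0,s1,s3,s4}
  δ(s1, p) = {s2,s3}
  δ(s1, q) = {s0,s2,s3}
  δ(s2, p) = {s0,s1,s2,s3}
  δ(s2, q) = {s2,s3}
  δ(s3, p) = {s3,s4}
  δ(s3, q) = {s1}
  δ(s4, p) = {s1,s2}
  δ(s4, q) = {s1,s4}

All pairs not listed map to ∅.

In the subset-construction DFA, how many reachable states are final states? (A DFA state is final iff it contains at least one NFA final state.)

3

Start state of the DFA: {s0}.
{s0} --p--> {s0,s1,s2,s3}  [new]
{s0} --q--> {s0,s1,s3,s4}  [new]
{s0,s1,s2,s3} --p--> {s0,s1,s2,s3,s4}  [new]
{s0,s1,s2,s3} --q--> {s0,s1,s2,s3,s4}  [seen]
{s0,s1,s3,s4} --p--> {s0,s1,s2,s3,s4}  [seen]
{s0,s1,s3,s4} --q--> {s0,s1,s2,s3,s4}  [seen]
{s0,s1,s2,s3,s4} --p--> {s0,s1,s2,s3,s4}  [seen]
{s0,s1,s2,s3,s4} --q--> {s0,s1,s2,s3,s4}  [seen]
Reachable DFA states: {s0}, {s0,s1,s2,s3}, {s0,s1,s3,s4}, {s0,s1,s2,s3,s4}.
Accepting DFA states (contain an NFA accepting state): {s0,s1,s2,s3}, {s0,s1,s3,s4}, {s0,s1,s2,s3,s4}.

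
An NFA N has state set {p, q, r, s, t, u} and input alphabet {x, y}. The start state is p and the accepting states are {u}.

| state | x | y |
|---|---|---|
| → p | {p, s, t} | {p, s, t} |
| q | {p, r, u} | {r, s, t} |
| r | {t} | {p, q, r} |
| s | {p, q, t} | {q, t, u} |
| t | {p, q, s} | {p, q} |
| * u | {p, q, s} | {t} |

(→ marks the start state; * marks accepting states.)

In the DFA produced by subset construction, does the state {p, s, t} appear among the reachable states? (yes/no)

yes

Start state of the DFA: {p}.
{p} --x--> {p, s, t}  [new]
{p} --y--> {p, s, t}  [seen]
{p, s, t} --x--> {p, q, s, t}  [new]
{p, s, t} --y--> {p, q, s, t, u}  [new]
{p, q, s, t} --x--> {p, q, r, s, t, u}  [new]
{p, q, s, t} --y--> {p, q, r, s, t, u}  [seen]
{p, q, s, t, u} --x--> {p, q, r, s, t, u}  [seen]
{p, q, s, t, u} --y--> {p, q, r, s, t, u}  [seen]
{p, q, r, s, t, u} --x--> {p, q, r, s, t, u}  [seen]
{p, q, r, s, t, u} --y--> {p, q, r, s, t, u}  [seen]
Reachable DFA states: {p}, {p, s, t}, {p, q, s, t}, {p, q, s, t, u}, {p, q, r, s, t, u}.
{p, s, t} is among them.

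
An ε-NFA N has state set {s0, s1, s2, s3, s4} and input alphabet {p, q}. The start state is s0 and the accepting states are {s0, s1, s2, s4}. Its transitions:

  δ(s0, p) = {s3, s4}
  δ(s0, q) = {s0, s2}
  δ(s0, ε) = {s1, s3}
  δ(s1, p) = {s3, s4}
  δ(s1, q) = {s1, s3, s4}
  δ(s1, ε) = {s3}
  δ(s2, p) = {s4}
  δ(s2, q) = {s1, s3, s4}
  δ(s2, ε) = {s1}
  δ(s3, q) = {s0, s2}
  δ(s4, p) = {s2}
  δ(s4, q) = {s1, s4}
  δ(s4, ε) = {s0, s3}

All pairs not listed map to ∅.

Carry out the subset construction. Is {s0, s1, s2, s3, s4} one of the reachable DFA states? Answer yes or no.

Start state of the DFA: {s0, s1, s3} (ε-closure of the NFA start).
{s0, s1, s3} --p--> {s0, s1, s3, s4}  [new]
{s0, s1, s3} --q--> {s0, s1, s2, s3, s4}  [new]
{s0, s1, s3, s4} --p--> {s0, s1, s2, s3, s4}  [seen]
{s0, s1, s3, s4} --q--> {s0, s1, s2, s3, s4}  [seen]
{s0, s1, s2, s3, s4} --p--> {s0, s1, s2, s3, s4}  [seen]
{s0, s1, s2, s3, s4} --q--> {s0, s1, s2, s3, s4}  [seen]
Reachable DFA states: {s0, s1, s3}, {s0, s1, s3, s4}, {s0, s1, s2, s3, s4}.
{s0, s1, s2, s3, s4} is among them.

yes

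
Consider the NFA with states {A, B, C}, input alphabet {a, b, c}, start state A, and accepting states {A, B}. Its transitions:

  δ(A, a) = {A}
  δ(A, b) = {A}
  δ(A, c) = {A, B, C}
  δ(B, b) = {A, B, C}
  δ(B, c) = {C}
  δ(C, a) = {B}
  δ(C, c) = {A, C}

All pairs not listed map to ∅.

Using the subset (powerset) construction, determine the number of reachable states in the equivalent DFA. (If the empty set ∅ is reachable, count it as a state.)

Start state of the DFA: {A}.
{A} --a--> {A}  [seen]
{A} --b--> {A}  [seen]
{A} --c--> {A, B, C}  [new]
{A, B, C} --a--> {A, B}  [new]
{A, B, C} --b--> {A, B, C}  [seen]
{A, B, C} --c--> {A, B, C}  [seen]
{A, B} --a--> {A}  [seen]
{A, B} --b--> {A, B, C}  [seen]
{A, B} --c--> {A, B, C}  [seen]
Reachable DFA states: {A}, {A, B, C}, {A, B}.

3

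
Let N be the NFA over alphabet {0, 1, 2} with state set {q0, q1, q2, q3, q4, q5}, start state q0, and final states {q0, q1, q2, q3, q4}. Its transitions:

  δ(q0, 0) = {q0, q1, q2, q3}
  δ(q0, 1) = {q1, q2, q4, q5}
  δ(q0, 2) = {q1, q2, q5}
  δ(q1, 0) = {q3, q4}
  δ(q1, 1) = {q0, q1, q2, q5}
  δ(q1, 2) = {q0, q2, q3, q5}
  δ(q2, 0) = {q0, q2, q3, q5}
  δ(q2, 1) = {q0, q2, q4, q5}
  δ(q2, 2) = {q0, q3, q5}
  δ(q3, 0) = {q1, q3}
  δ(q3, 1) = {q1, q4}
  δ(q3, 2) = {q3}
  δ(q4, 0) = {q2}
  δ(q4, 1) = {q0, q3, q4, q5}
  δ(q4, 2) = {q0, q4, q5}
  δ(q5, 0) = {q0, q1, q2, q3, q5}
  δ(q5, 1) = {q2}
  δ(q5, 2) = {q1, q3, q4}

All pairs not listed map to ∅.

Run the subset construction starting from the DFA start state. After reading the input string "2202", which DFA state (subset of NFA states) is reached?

{q0, q1, q2, q3, q4, q5}

Start: {q0}.
δ(q0,2) = {q1, q2, q5}.
Union: {q1, q2, q5}.
After 2: {q1, q2, q5}.
δ(q1,2) = {q0, q2, q3, q5}; δ(q2,2) = {q0, q3, q5}; δ(q5,2) = {q1, q3, q4}.
Union: {q0, q1, q2, q3, q4, q5}.
After 2: {q0, q1, q2, q3, q4, q5}.
δ(q0,0) = {q0, q1, q2, q3}; δ(q1,0) = {q3, q4}; δ(q2,0) = {q0, q2, q3, q5}; δ(q3,0) = {q1, q3}; δ(q4,0) = {q2}; δ(q5,0) = {q0, q1, q2, q3, q5}.
Union: {q0, q1, q2, q3, q4, q5}.
After 0: {q0, q1, q2, q3, q4, q5}.
δ(q0,2) = {q1, q2, q5}; δ(q1,2) = {q0, q2, q3, q5}; δ(q2,2) = {q0, q3, q5}; δ(q3,2) = {q3}; δ(q4,2) = {q0, q4, q5}; δ(q5,2) = {q1, q3, q4}.
Union: {q0, q1, q2, q3, q4, q5}.
After 2: {q0, q1, q2, q3, q4, q5}.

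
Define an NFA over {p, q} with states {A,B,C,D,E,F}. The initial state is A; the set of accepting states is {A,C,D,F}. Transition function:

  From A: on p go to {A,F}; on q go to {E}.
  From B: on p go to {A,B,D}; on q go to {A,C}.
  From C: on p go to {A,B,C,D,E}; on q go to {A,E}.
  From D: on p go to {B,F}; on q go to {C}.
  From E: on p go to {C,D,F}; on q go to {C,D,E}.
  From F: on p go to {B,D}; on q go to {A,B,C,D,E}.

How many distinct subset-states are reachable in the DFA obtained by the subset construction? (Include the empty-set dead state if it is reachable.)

Start state of the DFA: {A}.
{A} --p--> {A,F}  [new]
{A} --q--> {E}  [new]
{A,F} --p--> {A,B,D,F}  [new]
{A,F} --q--> {A,B,C,D,E}  [new]
{E} --p--> {C,D,F}  [new]
{E} --q--> {C,D,E}  [new]
{A,B,D,F} --p--> {A,B,D,F}  [seen]
{A,B,D,F} --q--> {A,B,C,D,E}  [seen]
{A,B,C,D,E} --p--> {A,B,C,D,E,F}  [new]
{A,B,C,D,E} --q--> {A,C,D,E}  [new]
{C,D,F} --p--> {A,B,C,D,E,F}  [seen]
{C,D,F} --q--> {A,B,C,D,E}  [seen]
{C,D,E} --p--> {A,B,C,D,E,F}  [seen]
{C,D,E} --q--> {A,C,D,E}  [seen]
{A,B,C,D,E,F} --p--> {A,B,C,D,E,F}  [seen]
{A,B,C,D,E,F} --q--> {A,B,C,D,E}  [seen]
{A,C,D,E} --p--> {A,B,C,D,E,F}  [seen]
{A,C,D,E} --q--> {A,C,D,E}  [seen]
Reachable DFA states: {A}, {A,F}, {E}, {A,B,D,F}, {A,B,C,D,E}, {C,D,F}, {C,D,E}, {A,B,C,D,E,F}, {A,C,D,E}.

9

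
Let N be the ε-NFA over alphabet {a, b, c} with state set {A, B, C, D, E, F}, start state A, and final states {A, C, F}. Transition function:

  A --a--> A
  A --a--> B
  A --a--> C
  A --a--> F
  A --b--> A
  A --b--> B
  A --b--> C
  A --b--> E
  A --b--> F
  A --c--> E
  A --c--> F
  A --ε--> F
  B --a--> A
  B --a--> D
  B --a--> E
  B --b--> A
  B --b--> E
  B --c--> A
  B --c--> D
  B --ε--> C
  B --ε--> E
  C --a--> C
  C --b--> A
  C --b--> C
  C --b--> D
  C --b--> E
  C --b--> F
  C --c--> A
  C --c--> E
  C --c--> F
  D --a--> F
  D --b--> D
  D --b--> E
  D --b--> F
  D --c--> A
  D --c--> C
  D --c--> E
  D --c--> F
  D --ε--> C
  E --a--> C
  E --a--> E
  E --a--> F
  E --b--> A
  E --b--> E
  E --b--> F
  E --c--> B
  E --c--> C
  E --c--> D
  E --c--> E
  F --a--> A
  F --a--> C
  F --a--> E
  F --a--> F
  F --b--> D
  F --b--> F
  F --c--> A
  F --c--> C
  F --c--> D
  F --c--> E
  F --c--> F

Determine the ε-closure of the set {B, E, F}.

Begin with {B, E, F}.
B →ε {C, E}; add C.
ε-closure = {B, C, E, F}.

{B, C, E, F}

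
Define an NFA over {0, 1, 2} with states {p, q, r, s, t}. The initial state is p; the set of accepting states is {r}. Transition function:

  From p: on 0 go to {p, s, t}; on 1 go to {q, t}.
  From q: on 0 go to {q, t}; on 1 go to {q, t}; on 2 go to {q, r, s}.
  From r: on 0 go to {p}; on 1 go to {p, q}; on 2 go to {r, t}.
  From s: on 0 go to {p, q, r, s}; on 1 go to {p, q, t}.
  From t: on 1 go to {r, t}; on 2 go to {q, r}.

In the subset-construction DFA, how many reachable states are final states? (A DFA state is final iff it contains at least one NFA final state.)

6

Start state of the DFA: {p}.
{p} --0--> {p, s, t}  [new]
{p} --1--> {q, t}  [new]
{p} --2--> ∅  [new]
{p, s, t} --0--> {p, q, r, s, t}  [new]
{p, s, t} --1--> {p, q, r, t}  [new]
{p, s, t} --2--> {q, r}  [new]
{q, t} --0--> {q, t}  [seen]
{q, t} --1--> {q, r, t}  [new]
{q, t} --2--> {q, r, s}  [new]
∅ --0--> ∅  [seen]
∅ --1--> ∅  [seen]
∅ --2--> ∅  [seen]
{p, q, r, s, t} --0--> {p, q, r, s, t}  [seen]
{p, q, r, s, t} --1--> {p, q, r, t}  [seen]
{p, q, r, s, t} --2--> {q, r, s, t}  [new]
{p, q, r, t} --0--> {p, q, s, t}  [new]
{p, q, r, t} --1--> {p, q, r, t}  [seen]
{p, q, r, t} --2--> {q, r, s, t}  [seen]
{q, r} --0--> {p, q, t}  [new]
{q, r} --1--> {p, q, t}  [seen]
{q, r} --2--> {q, r, s, t}  [seen]
{q, r, t} --0--> {p, q, t}  [seen]
{q, r, t} --1--> {p, q, r, t}  [seen]
{q, r, t} --2--> {q, r, s, t}  [seen]
{q, r, s} --0--> {p, q, r, s, t}  [seen]
{q, r, s} --1--> {p, q, t}  [seen]
{q, r, s} --2--> {q, r, s, t}  [seen]
{q, r, s, t} --0--> {p, q, r, s, t}  [seen]
{q, r, s, t} --1--> {p, q, r, t}  [seen]
{q, r, s, t} --2--> {q, r, s, t}  [seen]
{p, q, s, t} --0--> {p, q, r, s, t}  [seen]
{p, q, s, t} --1--> {p, q, r, t}  [seen]
{p, q, s, t} --2--> {q, r, s}  [seen]
{p, q, t} --0--> {p, q, s, t}  [seen]
{p, q, t} --1--> {q, r, t}  [seen]
{p, q, t} --2--> {q, r, s}  [seen]
Reachable DFA states: {p}, {p, s, t}, {q, t}, ∅, {p, q, r, s, t}, {p, q, r, t}, {q, r}, {q, r, t}, {q, r, s}, {q, r, s, t}, {p, q, s, t}, {p, q, t}.
Accepting DFA states (contain an NFA accepting state): {p, q, r, s, t}, {p, q, r, t}, {q, r}, {q, r, t}, {q, r, s}, {q, r, s, t}.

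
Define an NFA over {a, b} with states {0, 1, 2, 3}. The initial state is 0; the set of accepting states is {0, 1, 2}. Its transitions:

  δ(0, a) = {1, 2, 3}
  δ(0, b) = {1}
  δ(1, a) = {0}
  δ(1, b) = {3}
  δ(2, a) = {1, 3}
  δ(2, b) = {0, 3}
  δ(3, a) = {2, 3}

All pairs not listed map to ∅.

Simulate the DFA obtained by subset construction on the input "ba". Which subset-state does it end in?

{0}

Start: {0}.
δ(0,b) = {1}.
Union: {1}.
After b: {1}.
δ(1,a) = {0}.
Union: {0}.
After a: {0}.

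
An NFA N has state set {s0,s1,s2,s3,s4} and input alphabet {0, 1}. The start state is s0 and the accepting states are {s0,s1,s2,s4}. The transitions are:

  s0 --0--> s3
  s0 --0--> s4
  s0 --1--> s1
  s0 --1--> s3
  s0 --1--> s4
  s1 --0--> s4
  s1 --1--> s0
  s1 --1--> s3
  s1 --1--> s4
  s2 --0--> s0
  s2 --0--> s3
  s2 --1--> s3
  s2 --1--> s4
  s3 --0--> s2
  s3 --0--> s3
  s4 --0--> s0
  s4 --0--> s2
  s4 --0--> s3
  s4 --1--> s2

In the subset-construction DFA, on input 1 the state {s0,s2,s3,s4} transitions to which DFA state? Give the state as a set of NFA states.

{s1,s2,s3,s4}

δ(s0,1) = {s1,s3,s4}; δ(s2,1) = {s3,s4}; δ(s3,1) = ∅; δ(s4,1) = {s2}.
Union: {s1,s2,s3,s4}.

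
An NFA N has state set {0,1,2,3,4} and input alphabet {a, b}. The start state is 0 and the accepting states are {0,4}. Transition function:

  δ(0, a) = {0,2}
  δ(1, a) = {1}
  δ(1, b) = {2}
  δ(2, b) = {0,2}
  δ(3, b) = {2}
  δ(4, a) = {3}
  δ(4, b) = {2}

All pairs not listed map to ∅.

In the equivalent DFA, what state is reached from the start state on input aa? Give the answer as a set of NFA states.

{0,2}

Start: {0}.
δ(0,a) = {0,2}.
Union: {0,2}.
After a: {0,2}.
δ(0,a) = {0,2}; δ(2,a) = ∅.
Union: {0,2}.
After a: {0,2}.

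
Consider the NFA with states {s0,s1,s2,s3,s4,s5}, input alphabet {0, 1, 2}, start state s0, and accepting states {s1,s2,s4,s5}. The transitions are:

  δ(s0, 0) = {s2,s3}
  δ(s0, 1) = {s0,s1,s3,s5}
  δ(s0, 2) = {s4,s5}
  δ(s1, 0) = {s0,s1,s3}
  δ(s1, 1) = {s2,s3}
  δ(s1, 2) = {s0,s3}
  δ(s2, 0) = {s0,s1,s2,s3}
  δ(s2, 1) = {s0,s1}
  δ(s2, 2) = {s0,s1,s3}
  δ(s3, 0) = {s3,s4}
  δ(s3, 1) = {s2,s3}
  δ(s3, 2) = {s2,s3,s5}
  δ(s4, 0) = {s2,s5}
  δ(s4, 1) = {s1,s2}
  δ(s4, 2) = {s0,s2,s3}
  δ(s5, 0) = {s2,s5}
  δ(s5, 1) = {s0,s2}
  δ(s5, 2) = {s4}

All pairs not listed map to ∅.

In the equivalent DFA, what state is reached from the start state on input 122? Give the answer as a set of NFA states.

{s0,s1,s2,s3,s4,s5}

Start: {s0}.
δ(s0,1) = {s0,s1,s3,s5}.
Union: {s0,s1,s3,s5}.
After 1: {s0,s1,s3,s5}.
δ(s0,2) = {s4,s5}; δ(s1,2) = {s0,s3}; δ(s3,2) = {s2,s3,s5}; δ(s5,2) = {s4}.
Union: {s0,s2,s3,s4,s5}.
After 2: {s0,s2,s3,s4,s5}.
δ(s0,2) = {s4,s5}; δ(s2,2) = {s0,s1,s3}; δ(s3,2) = {s2,s3,s5}; δ(s4,2) = {s0,s2,s3}; δ(s5,2) = {s4}.
Union: {s0,s1,s2,s3,s4,s5}.
After 2: {s0,s1,s2,s3,s4,s5}.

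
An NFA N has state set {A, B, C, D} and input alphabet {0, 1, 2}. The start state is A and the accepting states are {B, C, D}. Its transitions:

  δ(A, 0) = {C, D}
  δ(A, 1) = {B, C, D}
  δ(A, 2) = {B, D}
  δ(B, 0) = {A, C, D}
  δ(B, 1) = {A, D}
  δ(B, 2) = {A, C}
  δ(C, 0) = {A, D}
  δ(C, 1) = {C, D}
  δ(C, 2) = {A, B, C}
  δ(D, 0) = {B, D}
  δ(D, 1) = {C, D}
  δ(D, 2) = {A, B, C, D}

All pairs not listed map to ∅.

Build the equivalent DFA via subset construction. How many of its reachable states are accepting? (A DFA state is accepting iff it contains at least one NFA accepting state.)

Start state of the DFA: {A}.
{A} --0--> {C, D}  [new]
{A} --1--> {B, C, D}  [new]
{A} --2--> {B, D}  [new]
{C, D} --0--> {A, B, D}  [new]
{C, D} --1--> {C, D}  [seen]
{C, D} --2--> {A, B, C, D}  [new]
{B, C, D} --0--> {A, B, C, D}  [seen]
{B, C, D} --1--> {A, C, D}  [new]
{B, C, D} --2--> {A, B, C, D}  [seen]
{B, D} --0--> {A, B, C, D}  [seen]
{B, D} --1--> {A, C, D}  [seen]
{B, D} --2--> {A, B, C, D}  [seen]
{A, B, D} --0--> {A, B, C, D}  [seen]
{A, B, D} --1--> {A, B, C, D}  [seen]
{A, B, D} --2--> {A, B, C, D}  [seen]
{A, B, C, D} --0--> {A, B, C, D}  [seen]
{A, B, C, D} --1--> {A, B, C, D}  [seen]
{A, B, C, D} --2--> {A, B, C, D}  [seen]
{A, C, D} --0--> {A, B, C, D}  [seen]
{A, C, D} --1--> {B, C, D}  [seen]
{A, C, D} --2--> {A, B, C, D}  [seen]
Reachable DFA states: {A}, {C, D}, {B, C, D}, {B, D}, {A, B, D}, {A, B, C, D}, {A, C, D}.
Accepting DFA states (contain an NFA accepting state): {C, D}, {B, C, D}, {B, D}, {A, B, D}, {A, B, C, D}, {A, C, D}.

6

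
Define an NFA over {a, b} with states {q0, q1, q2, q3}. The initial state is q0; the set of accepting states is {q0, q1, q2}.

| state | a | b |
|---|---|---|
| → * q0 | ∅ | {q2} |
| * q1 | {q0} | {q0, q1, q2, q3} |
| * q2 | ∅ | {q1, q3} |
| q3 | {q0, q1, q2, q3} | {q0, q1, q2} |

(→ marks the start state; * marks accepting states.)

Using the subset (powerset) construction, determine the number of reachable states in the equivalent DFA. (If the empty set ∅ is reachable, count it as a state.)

Start state of the DFA: {q0}.
{q0} --a--> ∅  [new]
{q0} --b--> {q2}  [new]
∅ --a--> ∅  [seen]
∅ --b--> ∅  [seen]
{q2} --a--> ∅  [seen]
{q2} --b--> {q1, q3}  [new]
{q1, q3} --a--> {q0, q1, q2, q3}  [new]
{q1, q3} --b--> {q0, q1, q2, q3}  [seen]
{q0, q1, q2, q3} --a--> {q0, q1, q2, q3}  [seen]
{q0, q1, q2, q3} --b--> {q0, q1, q2, q3}  [seen]
Reachable DFA states: {q0}, ∅, {q2}, {q1, q3}, {q0, q1, q2, q3}.

5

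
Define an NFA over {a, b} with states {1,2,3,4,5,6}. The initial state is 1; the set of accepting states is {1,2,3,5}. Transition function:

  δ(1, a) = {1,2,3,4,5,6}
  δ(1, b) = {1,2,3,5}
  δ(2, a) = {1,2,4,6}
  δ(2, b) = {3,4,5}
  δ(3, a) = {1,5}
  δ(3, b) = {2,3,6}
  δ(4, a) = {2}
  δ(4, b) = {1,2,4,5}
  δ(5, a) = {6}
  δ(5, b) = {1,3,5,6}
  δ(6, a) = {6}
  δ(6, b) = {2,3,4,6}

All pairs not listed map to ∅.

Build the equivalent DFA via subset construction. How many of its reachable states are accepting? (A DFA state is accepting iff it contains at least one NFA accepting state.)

3

Start state of the DFA: {1}.
{1} --a--> {1,2,3,4,5,6}  [new]
{1} --b--> {1,2,3,5}  [new]
{1,2,3,4,5,6} --a--> {1,2,3,4,5,6}  [seen]
{1,2,3,4,5,6} --b--> {1,2,3,4,5,6}  [seen]
{1,2,3,5} --a--> {1,2,3,4,5,6}  [seen]
{1,2,3,5} --b--> {1,2,3,4,5,6}  [seen]
Reachable DFA states: {1}, {1,2,3,4,5,6}, {1,2,3,5}.
Accepting DFA states (contain an NFA accepting state): {1}, {1,2,3,4,5,6}, {1,2,3,5}.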